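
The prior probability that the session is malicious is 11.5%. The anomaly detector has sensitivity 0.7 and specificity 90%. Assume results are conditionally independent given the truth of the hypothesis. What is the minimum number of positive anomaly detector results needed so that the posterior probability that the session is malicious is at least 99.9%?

5

Prior odds = 0.115/0.885 = 23/177.
False-positive rate = 1 − 0.9 = 0.1; likelihood ratio of a positive = 0.7/0.1 = 7.
Target odds: 0.999 ÷ 0.001 = 999.
Need (23/177) × 7ⁿ ≥ 999, i.e. 7ⁿ ≥ 176823/23.
7⁴ = 2401 falls short of 176823/23 but 7⁵ = 16807 reaches it, so n = 5.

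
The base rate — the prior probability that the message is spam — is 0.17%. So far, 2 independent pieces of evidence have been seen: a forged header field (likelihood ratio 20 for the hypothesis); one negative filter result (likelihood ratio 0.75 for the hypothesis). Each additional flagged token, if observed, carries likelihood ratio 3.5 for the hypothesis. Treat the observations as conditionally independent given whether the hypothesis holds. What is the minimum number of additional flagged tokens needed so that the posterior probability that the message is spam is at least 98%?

7

Prior odds = 0.0017/0.9983 = 17/9983.
Combined Bayes factor of the evidence already in hand = 20 × 0.75 = 15.
Odds after that evidence = (17/9983) × 15 = 255/9983.
Target odds = 0.98/0.02 = 49.
Need 3.5ⁿ ≥ 49 ÷ (255/9983) = 489167/255.
3.5⁶ = 1838.265625 falls short of 489167/255 but 3.5⁷ = 823543/128 reaches it, so n = 7.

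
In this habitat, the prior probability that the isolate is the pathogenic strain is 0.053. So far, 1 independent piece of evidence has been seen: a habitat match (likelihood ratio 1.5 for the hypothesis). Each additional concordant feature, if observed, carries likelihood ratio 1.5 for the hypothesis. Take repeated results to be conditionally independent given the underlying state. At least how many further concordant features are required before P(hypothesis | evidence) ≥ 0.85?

11

Prior odds = 0.053/0.947 = 53/947.
Bayes factor of the evidence already in hand = 1.5.
Odds after that evidence = (53/947) × 1.5 = 159/1894.
Target odds = 0.85/0.15 = 17/3.
Need 1.5ⁿ ≥ 17/3 ÷ (159/1894) = 32198/477.
1.5¹⁰ = 59049/1024 falls short of 32198/477 but 1.5¹¹ = 177147/2048 reaches it, so n = 11.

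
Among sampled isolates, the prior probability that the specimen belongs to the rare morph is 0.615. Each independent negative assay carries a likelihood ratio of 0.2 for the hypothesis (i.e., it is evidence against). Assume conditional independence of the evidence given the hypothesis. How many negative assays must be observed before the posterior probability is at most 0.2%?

Prior odds = 0.615/0.385 = 123/77.
Likelihood ratio per negative assay = 0.2.
Target posterior odds = 0.002/0.998 = 1/499.
Require 0.2ⁿ ≤ 1/499 ÷ (123/77) = 77/61377.
0.2⁴ = 0.0016 is still above 77/61377 but 0.2⁵ = 0.00032 is at or below it, so n = 5.

5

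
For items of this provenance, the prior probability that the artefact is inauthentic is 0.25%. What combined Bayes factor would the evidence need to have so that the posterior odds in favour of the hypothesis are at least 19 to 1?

7581

Prior odds = 0.0025/0.9975 = 1/399.
Target odds = 19.
Required Bayes factor = 19 ÷ (1/399) = 7581.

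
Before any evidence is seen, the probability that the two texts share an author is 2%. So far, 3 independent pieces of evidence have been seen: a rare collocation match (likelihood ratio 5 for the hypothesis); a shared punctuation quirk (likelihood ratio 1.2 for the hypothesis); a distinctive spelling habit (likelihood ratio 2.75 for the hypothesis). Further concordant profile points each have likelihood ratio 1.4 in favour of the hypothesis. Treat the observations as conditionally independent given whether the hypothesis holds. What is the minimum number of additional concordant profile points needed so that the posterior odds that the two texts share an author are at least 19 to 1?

12

Prior odds = 0.02/0.98 = 1/49.
Combined Bayes factor of the evidence already in hand = 5 × 1.2 × 2.75 = 16.5.
Odds after that evidence = (1/49) × 16.5 = 33/98.
Target odds = 19.
Need 1.4ⁿ ≥ 19 ÷ (33/98) = 1862/33.
1.4¹¹ ≈40.4957 falls short of 1862/33 but 1.4¹² ≈56.6939 reaches it, so n = 12.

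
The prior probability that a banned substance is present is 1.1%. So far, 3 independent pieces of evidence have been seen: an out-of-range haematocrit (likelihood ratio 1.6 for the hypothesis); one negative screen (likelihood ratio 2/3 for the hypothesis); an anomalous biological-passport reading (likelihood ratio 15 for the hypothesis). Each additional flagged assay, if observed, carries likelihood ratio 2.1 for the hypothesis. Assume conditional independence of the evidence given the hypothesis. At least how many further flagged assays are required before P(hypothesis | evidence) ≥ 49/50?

8

Prior odds = 0.011/0.989 = 11/989.
Combined Bayes factor of the evidence already in hand = 1.6 × (2/3) × 15 = 16.
Odds after that evidence = (11/989) × 16 = 176/989.
Target odds = 0.98/0.02 = 49.
Need 2.1ⁿ ≥ 49 ÷ (176/989) = 48461/176.
2.1⁷ ≈180.109 falls short of 48461/176 but 2.1⁸ ≈378.229 reaches it, so n = 8.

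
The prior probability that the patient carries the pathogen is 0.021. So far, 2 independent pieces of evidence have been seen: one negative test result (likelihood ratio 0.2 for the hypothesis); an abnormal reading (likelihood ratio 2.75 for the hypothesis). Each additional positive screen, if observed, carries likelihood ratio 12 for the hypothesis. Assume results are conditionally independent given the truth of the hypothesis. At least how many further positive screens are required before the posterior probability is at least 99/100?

Prior odds = 0.021/0.979 = 21/979.
Combined Bayes factor of the evidence already in hand = 0.2 × 2.75 = 0.55.
Odds after that evidence = (21/979) × 0.55 = 21/1780.
Target odds = 0.99/0.01 = 99.
Need 12ⁿ ≥ 99 ÷ (21/1780) = 58740/7.
12³ = 1728 falls short of 58740/7 but 12⁴ = 20736 reaches it, so n = 4.

4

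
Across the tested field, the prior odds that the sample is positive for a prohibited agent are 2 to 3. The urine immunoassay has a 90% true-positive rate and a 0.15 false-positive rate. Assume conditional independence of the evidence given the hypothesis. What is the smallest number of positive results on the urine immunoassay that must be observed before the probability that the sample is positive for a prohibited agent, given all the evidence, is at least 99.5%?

4

Prior odds = 2/3.
Likelihood ratio of a positive result = 0.9/0.15 = 6.
Target odds: 0.995 ÷ 0.005 = 199.
Require 6ⁿ ≥ 199 ÷ (2/3) = 298.5.
6³ = 216 falls short of 298.5 but 6⁴ = 1296 reaches it, so n = 4.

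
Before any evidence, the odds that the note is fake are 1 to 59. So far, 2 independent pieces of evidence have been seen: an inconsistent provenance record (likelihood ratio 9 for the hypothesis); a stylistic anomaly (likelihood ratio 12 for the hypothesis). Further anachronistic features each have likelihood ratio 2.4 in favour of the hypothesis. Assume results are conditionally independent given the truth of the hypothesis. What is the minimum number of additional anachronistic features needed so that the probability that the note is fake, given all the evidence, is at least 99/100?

5

Prior odds = 1/59.
Combined Bayes factor of the evidence already in hand = 9 × 12 = 108.
Odds after that evidence = (1/59) × 108 = 108/59.
Target odds = 0.99/0.01 = 99.
Need 2.4ⁿ ≥ 99 ÷ (108/59) = 649/12.
2.4⁴ = 33.1776 falls short of 649/12 but 2.4⁵ = 79.62624 reaches it, so n = 5.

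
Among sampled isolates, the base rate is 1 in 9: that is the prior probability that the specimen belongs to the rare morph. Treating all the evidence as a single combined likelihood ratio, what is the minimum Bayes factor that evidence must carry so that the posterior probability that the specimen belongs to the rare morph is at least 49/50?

392

Prior odds = (1/9)/(8/9) = 0.125.
Target odds = 0.98/0.02 = 49.
Required Bayes factor = 49 ÷ 0.125 = 392.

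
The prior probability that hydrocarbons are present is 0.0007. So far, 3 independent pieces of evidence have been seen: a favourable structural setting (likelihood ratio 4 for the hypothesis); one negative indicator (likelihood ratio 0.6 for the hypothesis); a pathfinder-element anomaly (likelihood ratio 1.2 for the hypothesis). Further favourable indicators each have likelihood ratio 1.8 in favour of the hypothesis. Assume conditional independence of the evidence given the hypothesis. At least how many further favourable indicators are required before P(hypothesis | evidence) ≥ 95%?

16

Prior odds = 0.0007/0.9993 = 7/9993.
Combined Bayes factor of the evidence already in hand = 4 × 0.6 × 1.2 = 2.88.
Odds after that evidence = (7/9993) × 2.88 = 168/83275.
Target odds = 0.95/0.05 = 19.
Need 1.8ⁿ ≥ 19 ÷ (168/83275) = 1582225/168.
1.8¹⁵ ≈6746.64 falls short of 1582225/168 but 1.8¹⁶ ≈12144 reaches it, so n = 16.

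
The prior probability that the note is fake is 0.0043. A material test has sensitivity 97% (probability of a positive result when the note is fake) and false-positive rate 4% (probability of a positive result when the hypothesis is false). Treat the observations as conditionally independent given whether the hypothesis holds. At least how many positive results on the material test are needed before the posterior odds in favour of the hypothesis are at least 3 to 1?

3

Prior odds = 0.0043/0.9957 = 43/9957.
Likelihood ratio of a positive result = 0.97/0.04 = 24.25.
Target odds = 3.
Need (43/9957) × 24.25ⁿ ≥ 3, i.e. 24.25ⁿ ≥ 29871/43.
24.25² = 588.0625 falls short of 29871/43 but 24.25³ = 912673/64 reaches it, so n = 3.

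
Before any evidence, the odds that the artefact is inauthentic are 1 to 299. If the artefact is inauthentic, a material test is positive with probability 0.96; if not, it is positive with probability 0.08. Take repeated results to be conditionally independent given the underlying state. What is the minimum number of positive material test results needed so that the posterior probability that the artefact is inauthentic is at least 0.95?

4

Prior odds = 1/299.
Likelihood ratio of a positive = 0.96/0.08 = 12.
Target odds: 0.95 ÷ 0.05 = 19.
Require 12ⁿ ≥ 19 ÷ (1/299) = 5681.
12³ = 1728 falls short of 5681 but 12⁴ = 20736 reaches it, so n = 4.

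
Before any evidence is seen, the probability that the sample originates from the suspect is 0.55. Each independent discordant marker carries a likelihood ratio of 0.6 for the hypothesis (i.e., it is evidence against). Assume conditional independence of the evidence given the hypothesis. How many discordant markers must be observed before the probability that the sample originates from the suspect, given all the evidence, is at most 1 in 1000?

14

Prior odds = 0.55/0.45 = 11/9.
Likelihood ratio per discordant marker = 0.6.
Target posterior odds = 0.001/0.999 = 1/999.
Require 0.6ⁿ ≤ 1/999 ÷ (11/9) = 1/1221.
0.6¹³ ≈0.00130607 is still above 1/1221 but 0.6¹⁴ ≈0.000783642 is at or below it, so n = 14.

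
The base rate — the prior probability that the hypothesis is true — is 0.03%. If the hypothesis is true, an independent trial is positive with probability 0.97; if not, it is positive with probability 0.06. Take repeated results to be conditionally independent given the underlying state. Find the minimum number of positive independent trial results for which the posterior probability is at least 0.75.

Prior odds: 0.0003 ÷ 0.9997 = 3/9997.
Likelihood ratio of a positive = 0.97/0.06 = 97/6.
Target posterior odds = 0.75/0.25 = 3.
Require (97/6)ⁿ ≥ 3 ÷ (3/9997) = 9997.
(97/6)³ = 912673/216 falls short of 9997 but (97/6)⁴ = 88529281/1296 reaches it, so n = 4.

4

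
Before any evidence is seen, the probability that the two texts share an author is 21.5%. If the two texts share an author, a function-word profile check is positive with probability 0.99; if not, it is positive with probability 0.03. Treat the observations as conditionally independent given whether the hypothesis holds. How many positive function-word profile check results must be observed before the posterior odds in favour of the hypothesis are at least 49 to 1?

Prior odds = 0.215/0.785 = 43/157.
Likelihood ratio of a positive = 0.99/0.03 = 33.
Target odds = 49.
Require 33ⁿ ≥ 49 ÷ (43/157) = 7693/43.
33¹ = 33 falls short of 7693/43 but 33² = 1089 reaches it, so n = 2.

2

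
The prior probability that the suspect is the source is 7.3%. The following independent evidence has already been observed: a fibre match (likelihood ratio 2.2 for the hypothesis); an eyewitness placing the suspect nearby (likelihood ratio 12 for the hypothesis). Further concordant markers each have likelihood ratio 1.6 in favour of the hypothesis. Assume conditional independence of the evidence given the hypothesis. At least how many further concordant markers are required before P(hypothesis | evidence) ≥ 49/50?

Prior odds = 0.073/0.927 = 73/927.
Combined Bayes factor of the evidence already in hand = 2.2 × 12 = 26.4.
Odds after that evidence = (73/927) × 26.4 = 3212/1545.
Target odds = 0.98/0.02 = 49.
Need 1.6ⁿ ≥ 49 ÷ (3212/1545) = 75705/3212.
1.6⁶ = 262144/15625 falls short of 75705/3212 but 1.6⁷ = 2097152/78125 reaches it, so n = 7.

7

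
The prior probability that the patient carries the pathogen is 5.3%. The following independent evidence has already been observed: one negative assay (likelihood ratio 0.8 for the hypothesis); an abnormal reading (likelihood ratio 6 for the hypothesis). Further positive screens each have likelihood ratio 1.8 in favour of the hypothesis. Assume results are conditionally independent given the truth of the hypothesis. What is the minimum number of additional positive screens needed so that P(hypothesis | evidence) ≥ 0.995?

Prior odds = 0.053/0.947 = 53/947.
Combined Bayes factor of the evidence already in hand = 0.8 × 6 = 4.8.
Odds after that evidence = (53/947) × 4.8 = 1272/4735.
Target odds = 0.995/0.005 = 199.
Need 1.8ⁿ ≥ 199 ÷ (1272/4735) = 942265/1272.
1.8¹¹ ≈642.684 falls short of 942265/1272 but 1.8¹² ≈1156.83 reaches it, so n = 12.

12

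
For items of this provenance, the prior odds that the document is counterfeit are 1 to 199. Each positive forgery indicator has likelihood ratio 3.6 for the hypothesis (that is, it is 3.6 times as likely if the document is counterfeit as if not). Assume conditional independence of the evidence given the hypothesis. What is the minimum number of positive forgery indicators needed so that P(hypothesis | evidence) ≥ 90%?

6

Prior odds = 1/199.
Likelihood ratio per positive forgery indicator = 3.6.
Target posterior odds = 0.9/0.1 = 9.
Need (1/199) × 3.6ⁿ ≥ 9, i.e. 3.6ⁿ ≥ 1791.
3.6⁵ = 604.66176 falls short of 1791 but 3.6⁶ = 34012224/15625 reaches it, so n = 6.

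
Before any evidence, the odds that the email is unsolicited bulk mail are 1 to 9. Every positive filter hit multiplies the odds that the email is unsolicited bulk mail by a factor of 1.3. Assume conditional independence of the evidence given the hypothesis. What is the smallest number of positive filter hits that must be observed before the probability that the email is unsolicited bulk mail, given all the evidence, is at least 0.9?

Prior odds = 1/9.
Likelihood ratio per positive filter hit = 1.3.
Target odds: 0.9 ÷ 0.1 = 9.
Need (1/9) × 1.3ⁿ ≥ 9, i.e. 1.3ⁿ ≥ 81.
1.3¹⁶ ≈66.5417 falls short of 81 but 1.3¹⁷ ≈86.5042 reaches it, so n = 17.

17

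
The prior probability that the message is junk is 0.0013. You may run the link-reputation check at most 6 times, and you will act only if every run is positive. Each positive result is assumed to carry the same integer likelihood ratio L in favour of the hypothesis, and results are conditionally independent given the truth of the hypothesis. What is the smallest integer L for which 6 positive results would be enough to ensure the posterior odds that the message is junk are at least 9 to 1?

5

Prior odds = 0.0013/0.9987 = 13/9987.
Target odds = 9.
Need L⁶ ≥ 9 ÷ (13/9987) = 89883/13.
4⁶ = 4096 < 89883/13 ≤ 15625 = 5⁶, so L = 5.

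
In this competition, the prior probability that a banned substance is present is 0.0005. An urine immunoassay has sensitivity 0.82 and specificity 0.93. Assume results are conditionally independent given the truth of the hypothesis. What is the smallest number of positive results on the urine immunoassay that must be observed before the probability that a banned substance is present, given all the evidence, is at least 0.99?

Prior odds: 0.0005 ÷ 0.9995 = 1/1999.
False-positive rate = 1 − 0.93 = 0.07; likelihood ratio of a positive = 0.82/0.07 = 82/7.
Target posterior odds = 0.99/0.01 = 99.
Require (82/7)ⁿ ≥ 99 ÷ (1/1999) = 197901.
(82/7)⁴ = 45212176/2401 falls short of 197901 but (82/7)⁵ ≈220587 reaches it, so n = 5.

5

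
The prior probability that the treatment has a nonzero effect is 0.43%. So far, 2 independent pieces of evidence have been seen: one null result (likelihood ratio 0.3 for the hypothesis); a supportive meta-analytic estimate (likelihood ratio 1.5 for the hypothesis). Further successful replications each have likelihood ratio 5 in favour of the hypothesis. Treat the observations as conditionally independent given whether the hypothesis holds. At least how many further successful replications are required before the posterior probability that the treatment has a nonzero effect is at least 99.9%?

9

Prior odds = 0.0043/0.9957 = 43/9957.
Combined Bayes factor of the evidence already in hand = 0.3 × 1.5 = 0.45.
Odds after that evidence = (43/9957) × 0.45 = 129/66380.
Target odds = 0.999/0.001 = 999.
Need 5ⁿ ≥ 999 ÷ (129/66380) = 22104540/43.
5⁸ = 390625 falls short of 22104540/43 but 5⁹ = 1953125 reaches it, so n = 9.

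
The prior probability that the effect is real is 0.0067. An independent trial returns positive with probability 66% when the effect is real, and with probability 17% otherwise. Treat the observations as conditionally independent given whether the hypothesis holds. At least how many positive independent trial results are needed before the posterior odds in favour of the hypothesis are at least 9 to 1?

6

Prior odds: 0.0067 ÷ 0.9933 = 67/9933.
Likelihood ratio of a positive result = 0.66/0.17 = 66/17.
Target odds = 9.
Require (66/17)ⁿ ≥ 9 ÷ (67/9933) = 89397/67.
(66/17)⁵ ≈882.013 falls short of 89397/67 but (66/17)⁶ ≈3424.29 reaches it, so n = 6.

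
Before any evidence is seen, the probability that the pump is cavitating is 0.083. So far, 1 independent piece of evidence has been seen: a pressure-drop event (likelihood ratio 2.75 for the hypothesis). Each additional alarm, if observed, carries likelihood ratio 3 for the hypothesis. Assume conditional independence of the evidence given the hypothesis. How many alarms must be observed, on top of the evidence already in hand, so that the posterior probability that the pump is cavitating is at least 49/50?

5

Prior odds = 0.083/0.917 = 83/917.
Bayes factor of the evidence already in hand = 2.75.
Odds after that evidence = (83/917) × 2.75 = 913/3668.
Target odds = 0.98/0.02 = 49.
Need 3ⁿ ≥ 49 ÷ (913/3668) = 179732/913.
3⁴ = 81 falls short of 179732/913 but 3⁵ = 243 reaches it, so n = 5.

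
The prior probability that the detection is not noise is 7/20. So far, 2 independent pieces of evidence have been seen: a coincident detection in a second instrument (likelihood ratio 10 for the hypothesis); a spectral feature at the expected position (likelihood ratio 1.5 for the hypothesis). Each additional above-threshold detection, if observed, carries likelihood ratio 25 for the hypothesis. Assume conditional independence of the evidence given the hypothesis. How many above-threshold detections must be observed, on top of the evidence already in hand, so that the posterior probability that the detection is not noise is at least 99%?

Prior odds = 0.35/0.65 = 7/13.
Combined Bayes factor of the evidence already in hand = 10 × 1.5 = 15.
Odds after that evidence = (7/13) × 15 = 105/13.
Target odds = 0.99/0.01 = 99.
Need 25ⁿ ≥ 99 ÷ (105/13) = 429/35.
25¹ = 25, which meets the required 429/35; so n = 1.

1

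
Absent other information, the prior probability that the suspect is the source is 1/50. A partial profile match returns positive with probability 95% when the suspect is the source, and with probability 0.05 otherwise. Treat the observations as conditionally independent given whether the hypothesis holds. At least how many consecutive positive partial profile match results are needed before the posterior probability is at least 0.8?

Prior odds: 0.02 ÷ 0.98 = 1/49.
Likelihood ratio of a positive result = 0.95/0.05 = 19.
Target posterior odds = 0.8/0.2 = 4.
Require 19ⁿ ≥ 4 ÷ (1/49) = 196.
19¹ = 19 falls short of 196 but 19² = 361 reaches it, so n = 2.

2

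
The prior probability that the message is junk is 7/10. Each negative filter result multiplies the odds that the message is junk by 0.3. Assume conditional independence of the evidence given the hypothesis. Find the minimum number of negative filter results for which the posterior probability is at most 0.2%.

Prior odds = 0.7/0.3 = 7/3.
Likelihood ratio per negative filter result = 0.3.
Target odds: 0.002 ÷ 0.998 = 1/499.
Need (7/3) × 0.3ⁿ ≤ 1/499, i.e. 0.3ⁿ ≤ 3/3493.
0.3⁵ = 243/100000 is still above 3/3493 but 0.3⁶ = 729/1000000 is at or below it, so n = 6.

6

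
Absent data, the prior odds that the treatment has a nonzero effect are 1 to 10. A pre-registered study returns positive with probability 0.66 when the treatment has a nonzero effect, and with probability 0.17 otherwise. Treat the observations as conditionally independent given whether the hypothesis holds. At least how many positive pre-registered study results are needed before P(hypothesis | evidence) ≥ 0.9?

Prior odds = 0.1.
Likelihood ratio of a positive result = 0.66/0.17 = 66/17.
Target odds: 0.9 ÷ 0.1 = 9.
Need 0.1 × (66/17)ⁿ ≥ 9, i.e. (66/17)ⁿ ≥ 90.
(66/17)³ = 287496/4913 falls short of 90 but (66/17)⁴ = 18974736/83521 reaches it, so n = 4.

4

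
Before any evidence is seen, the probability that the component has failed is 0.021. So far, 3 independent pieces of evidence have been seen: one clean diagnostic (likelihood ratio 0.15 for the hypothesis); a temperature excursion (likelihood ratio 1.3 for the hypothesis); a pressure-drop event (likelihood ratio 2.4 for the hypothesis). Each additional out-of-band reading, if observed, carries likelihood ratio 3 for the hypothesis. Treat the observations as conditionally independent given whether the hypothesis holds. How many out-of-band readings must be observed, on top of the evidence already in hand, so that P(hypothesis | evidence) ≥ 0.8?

Prior odds = 0.021/0.979 = 21/979.
Combined Bayes factor of the evidence already in hand = 0.15 × 1.3 × 2.4 = 0.468.
Odds after that evidence = (21/979) × 0.468 = 2457/244750.
Target odds = 0.8/0.2 = 4.
Need 3ⁿ ≥ 4 ÷ (2457/244750) = 979000/2457.
3⁵ = 243 falls short of 979000/2457 but 3⁶ = 729 reaches it, so n = 6.

6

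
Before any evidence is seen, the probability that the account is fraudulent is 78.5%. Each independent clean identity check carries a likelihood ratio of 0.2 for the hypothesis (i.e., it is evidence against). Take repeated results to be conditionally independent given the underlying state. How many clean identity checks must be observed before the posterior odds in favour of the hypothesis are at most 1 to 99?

4

Prior odds: 0.785 ÷ 0.215 = 157/43.
Likelihood ratio per clean identity check = 0.2.
Target odds = 1/99.
Require 0.2ⁿ ≤ 1/99 ÷ (157/43) = 43/15543.
0.2³ = 0.008 is still above 43/15543 but 0.2⁴ = 0.0016 is at or below it, so n = 4.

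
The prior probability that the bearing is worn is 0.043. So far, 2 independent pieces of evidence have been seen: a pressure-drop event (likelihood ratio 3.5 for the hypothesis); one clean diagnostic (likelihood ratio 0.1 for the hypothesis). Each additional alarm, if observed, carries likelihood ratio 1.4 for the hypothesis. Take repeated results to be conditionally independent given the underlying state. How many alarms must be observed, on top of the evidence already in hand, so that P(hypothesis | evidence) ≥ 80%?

17

Prior odds = 0.043/0.957 = 43/957.
Combined Bayes factor of the evidence already in hand = 3.5 × 0.1 = 0.35.
Odds after that evidence = (43/957) × 0.35 = 301/19140.
Target odds = 0.8/0.2 = 4.
Need 1.4ⁿ ≥ 4 ÷ (301/19140) = 76560/301.
1.4¹⁶ ≈217.795 falls short of 76560/301 but 1.4¹⁷ ≈304.913 reaches it, so n = 17.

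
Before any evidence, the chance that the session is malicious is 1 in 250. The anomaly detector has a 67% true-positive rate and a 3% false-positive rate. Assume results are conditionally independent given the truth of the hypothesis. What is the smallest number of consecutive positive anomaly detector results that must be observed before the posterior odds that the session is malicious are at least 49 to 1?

Prior odds = 0.004/0.996 = 1/249.
Likelihood ratio of a positive result = 0.67/0.03 = 67/3.
Target odds = 49.
Require (67/3)ⁿ ≥ 49 ÷ (1/249) = 12201.
(67/3)³ = 300763/27 falls short of 12201 but (67/3)⁴ = 20151121/81 reaches it, so n = 4.

4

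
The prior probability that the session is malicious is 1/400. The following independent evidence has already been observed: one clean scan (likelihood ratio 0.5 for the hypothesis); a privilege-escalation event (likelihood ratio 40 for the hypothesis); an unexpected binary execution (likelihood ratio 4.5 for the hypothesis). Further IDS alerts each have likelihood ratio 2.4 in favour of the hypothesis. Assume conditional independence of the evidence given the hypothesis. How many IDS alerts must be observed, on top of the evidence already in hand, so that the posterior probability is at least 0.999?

10

Prior odds = 0.0025/0.9975 = 1/399.
Combined Bayes factor of the evidence already in hand = 0.5 × 40 × 4.5 = 90.
Odds after that evidence = (1/399) × 90 = 30/133.
Target odds = 0.999/0.001 = 999.
Need 2.4ⁿ ≥ 999 ÷ (30/133) = 4428.9.
2.4⁹ ≈2641.81 falls short of 4428.9 but 2.4¹⁰ ≈6340.34 reaches it, so n = 10.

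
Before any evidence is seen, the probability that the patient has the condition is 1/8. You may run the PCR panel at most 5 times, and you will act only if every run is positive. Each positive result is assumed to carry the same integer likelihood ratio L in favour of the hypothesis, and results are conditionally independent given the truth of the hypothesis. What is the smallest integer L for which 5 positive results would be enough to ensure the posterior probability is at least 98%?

Prior odds = 0.125/0.875 = 1/7.
Target odds = 0.98/0.02 = 49.
Need L⁵ ≥ 49 ÷ (1/7) = 343.
3⁵ = 243 < 343 ≤ 1024 = 4⁵, so L = 4.

4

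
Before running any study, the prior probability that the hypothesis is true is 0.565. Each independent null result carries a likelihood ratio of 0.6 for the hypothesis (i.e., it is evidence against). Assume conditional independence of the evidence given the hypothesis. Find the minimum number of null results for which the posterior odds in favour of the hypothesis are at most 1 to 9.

Prior odds = 0.565/0.435 = 113/87.
Likelihood ratio per null result = 0.6.
Target odds = 1/9.
Need (113/87) × 0.6ⁿ ≤ 1/9, i.e. 0.6ⁿ ≤ 29/339.
0.6⁴ = 0.1296 is still above 29/339 but 0.6⁵ = 0.07776 is at or below it, so n = 5.

5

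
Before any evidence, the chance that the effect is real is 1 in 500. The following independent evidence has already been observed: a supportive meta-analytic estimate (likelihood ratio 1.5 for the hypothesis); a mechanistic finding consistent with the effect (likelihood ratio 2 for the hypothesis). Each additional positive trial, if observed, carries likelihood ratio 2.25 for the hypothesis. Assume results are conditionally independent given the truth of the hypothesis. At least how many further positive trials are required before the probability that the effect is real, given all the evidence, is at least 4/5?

Prior odds = 0.002/0.998 = 1/499.
Combined Bayes factor of the evidence already in hand = 1.5 × 2 = 3.
Odds after that evidence = (1/499) × 3 = 3/499.
Target odds = 0.8/0.2 = 4.
Need 2.25ⁿ ≥ 4 ÷ (3/499) = 1996/3.
2.25⁸ = 43046721/65536 falls short of 1996/3 but 2.25⁹ = 387420489/262144 reaches it, so n = 9.

9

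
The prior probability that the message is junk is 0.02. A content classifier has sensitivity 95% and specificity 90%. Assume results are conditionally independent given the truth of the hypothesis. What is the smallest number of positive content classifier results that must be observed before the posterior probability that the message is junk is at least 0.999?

5

Prior odds = 0.02/0.98 = 1/49.
False-positive rate = 1 − 0.9 = 0.1; likelihood ratio of a positive = 0.95/0.1 = 9.5.
Target odds: 0.999 ÷ 0.001 = 999.
Require 9.5ⁿ ≥ 999 ÷ (1/49) = 48951.
9.5⁴ = 8145.0625 falls short of 48951 but 9.5⁵ = 77378.09375 reaches it, so n = 5.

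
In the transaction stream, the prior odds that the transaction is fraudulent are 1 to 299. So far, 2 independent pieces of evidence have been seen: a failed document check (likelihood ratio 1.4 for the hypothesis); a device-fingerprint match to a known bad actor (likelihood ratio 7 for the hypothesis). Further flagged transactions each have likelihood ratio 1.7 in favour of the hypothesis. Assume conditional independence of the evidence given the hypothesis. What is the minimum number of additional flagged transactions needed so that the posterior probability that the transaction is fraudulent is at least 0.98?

Prior odds = 1/299.
Combined Bayes factor of the evidence already in hand = 1.4 × 7 = 9.8.
Odds after that evidence = (1/299) × 9.8 = 49/1495.
Target odds = 0.98/0.02 = 49.
Need 1.7ⁿ ≥ 49 ÷ (49/1495) = 1495.
1.7¹³ ≈990.458 falls short of 1495 but 1.7¹⁴ ≈1683.78 reaches it, so n = 14.

14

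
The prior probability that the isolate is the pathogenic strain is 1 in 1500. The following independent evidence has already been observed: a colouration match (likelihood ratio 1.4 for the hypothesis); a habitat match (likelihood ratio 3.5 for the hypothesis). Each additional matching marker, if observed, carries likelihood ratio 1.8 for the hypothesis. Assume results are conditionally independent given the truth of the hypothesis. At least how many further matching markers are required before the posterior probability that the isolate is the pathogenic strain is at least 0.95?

Prior odds = (1/1500)/(1499/1500) = 1/1499.
Combined Bayes factor of the evidence already in hand = 1.4 × 3.5 = 4.9.
Odds after that evidence = (1/1499) × 4.9 = 49/14990.
Target odds = 0.95/0.05 = 19.
Need 1.8ⁿ ≥ 19 ÷ (49/14990) = 284810/49.
1.8¹⁴ ≈3748.13 falls short of 284810/49 but 1.8¹⁵ ≈6746.64 reaches it, so n = 15.

15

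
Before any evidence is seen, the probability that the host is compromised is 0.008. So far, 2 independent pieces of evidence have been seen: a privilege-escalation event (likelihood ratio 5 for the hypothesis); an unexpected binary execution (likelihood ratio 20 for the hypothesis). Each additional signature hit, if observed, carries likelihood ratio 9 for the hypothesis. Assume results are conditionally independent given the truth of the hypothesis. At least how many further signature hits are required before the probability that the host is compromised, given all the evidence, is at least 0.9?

2

Prior odds = 0.008/0.992 = 1/124.
Combined Bayes factor of the evidence already in hand = 5 × 20 = 100.
Odds after that evidence = (1/124) × 100 = 25/31.
Target odds = 0.9/0.1 = 9.
Need 9ⁿ ≥ 9 ÷ (25/31) = 11.16.
9¹ = 9 falls short of 11.16 but 9² = 81 reaches it, so n = 2.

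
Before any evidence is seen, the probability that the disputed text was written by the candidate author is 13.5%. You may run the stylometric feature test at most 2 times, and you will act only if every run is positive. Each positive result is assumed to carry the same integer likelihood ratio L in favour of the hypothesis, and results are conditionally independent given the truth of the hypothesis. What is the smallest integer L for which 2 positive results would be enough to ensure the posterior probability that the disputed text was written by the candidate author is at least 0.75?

5

Prior odds = 0.135/0.865 = 27/173.
Target odds = 0.75/0.25 = 3.
Need L² ≥ 3 ÷ (27/173) = 173/9.
4² = 16 < 173/9 ≤ 25 = 5², so L = 5.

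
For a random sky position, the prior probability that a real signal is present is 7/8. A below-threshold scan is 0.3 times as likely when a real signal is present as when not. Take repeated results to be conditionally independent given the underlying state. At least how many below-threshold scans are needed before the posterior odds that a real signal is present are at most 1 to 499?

7

Prior odds: 0.875 ÷ 0.125 = 7.
Likelihood ratio per below-threshold scan = 0.3.
Target odds = 1/499.
Require 0.3ⁿ ≤ 1/499 ÷ 7 = 1/3493.
0.3⁶ = 729/1000000 is still above 1/3493 but 0.3⁷ = 2187/10000000 is at or below it, so n = 7.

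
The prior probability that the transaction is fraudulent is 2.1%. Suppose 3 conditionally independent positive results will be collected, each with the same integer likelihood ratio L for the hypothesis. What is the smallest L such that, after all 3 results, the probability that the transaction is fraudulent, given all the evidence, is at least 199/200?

22

Prior odds = 0.021/0.979 = 21/979.
Target odds = 0.995/0.005 = 199.
Need L³ ≥ 199 ÷ (21/979) = 194821/21.
21³ = 9261 < 194821/21 ≤ 10648 = 22³, so L = 22.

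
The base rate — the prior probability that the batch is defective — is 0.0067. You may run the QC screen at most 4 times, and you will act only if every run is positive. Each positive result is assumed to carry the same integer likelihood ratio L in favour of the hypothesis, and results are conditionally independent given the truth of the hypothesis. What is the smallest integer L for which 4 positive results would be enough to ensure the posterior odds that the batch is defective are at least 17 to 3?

Prior odds = 0.0067/0.9933 = 67/9933.
Target odds = 17/3.
Need L⁴ ≥ 17/3 ÷ (67/9933) = 56287/67.
5⁴ = 625 < 56287/67 ≤ 1296 = 6⁴, so L = 6.

6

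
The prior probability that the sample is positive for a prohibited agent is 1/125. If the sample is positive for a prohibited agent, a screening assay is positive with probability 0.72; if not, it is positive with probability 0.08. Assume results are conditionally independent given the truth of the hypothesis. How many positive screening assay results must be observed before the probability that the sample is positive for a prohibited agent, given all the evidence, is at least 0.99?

Prior odds = 0.008/0.992 = 1/124.
Likelihood ratio of a positive = 0.72/0.08 = 9.
Target posterior odds = 0.99/0.01 = 99.
Require 9ⁿ ≥ 99 ÷ (1/124) = 12276.
9⁴ = 6561 falls short of 12276 but 9⁵ = 59049 reaches it, so n = 5.

5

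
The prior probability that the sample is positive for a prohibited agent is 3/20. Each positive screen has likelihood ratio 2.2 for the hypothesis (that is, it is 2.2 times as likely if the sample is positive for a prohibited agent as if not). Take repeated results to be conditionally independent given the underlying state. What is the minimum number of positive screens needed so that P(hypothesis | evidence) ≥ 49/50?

8

Prior odds = 0.15/0.85 = 3/17.
Likelihood ratio per positive screen = 2.2.
Target posterior odds = 0.98/0.02 = 49.
Require 2.2ⁿ ≥ 49 ÷ (3/17) = 833/3.
2.2⁷ = 19487171/78125 falls short of 833/3 but 2.2⁸ = 214358881/390625 reaches it, so n = 8.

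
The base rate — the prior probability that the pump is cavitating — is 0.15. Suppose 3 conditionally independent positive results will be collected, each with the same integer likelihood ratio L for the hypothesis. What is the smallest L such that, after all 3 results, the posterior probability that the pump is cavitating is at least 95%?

5

Prior odds = 0.15/0.85 = 3/17.
Target odds = 0.95/0.05 = 19.
Need L³ ≥ 19 ÷ (3/17) = 323/3.
4³ = 64 < 323/3 ≤ 125 = 5³, so L = 5.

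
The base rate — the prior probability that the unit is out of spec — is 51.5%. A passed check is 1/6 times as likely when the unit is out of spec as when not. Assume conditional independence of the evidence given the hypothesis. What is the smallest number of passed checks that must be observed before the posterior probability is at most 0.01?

3

Prior odds = 0.515/0.485 = 103/97.
Likelihood ratio per passed check = 1/6.
Target odds: 0.01 ÷ 0.99 = 1/99.
Require (1/6)ⁿ ≤ 1/99 ÷ (103/97) = 97/10197.
(1/6)² = 1/36 is still above 97/10197 but (1/6)³ = 1/216 is at or below it, so n = 3.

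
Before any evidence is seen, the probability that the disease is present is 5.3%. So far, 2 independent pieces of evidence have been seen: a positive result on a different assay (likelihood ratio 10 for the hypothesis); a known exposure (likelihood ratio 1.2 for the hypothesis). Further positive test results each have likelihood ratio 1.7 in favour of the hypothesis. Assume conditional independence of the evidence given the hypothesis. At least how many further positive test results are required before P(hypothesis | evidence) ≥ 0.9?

5

Prior odds = 0.053/0.947 = 53/947.
Combined Bayes factor of the evidence already in hand = 10 × 1.2 = 12.
Odds after that evidence = (53/947) × 12 = 636/947.
Target odds = 0.9/0.1 = 9.
Need 1.7ⁿ ≥ 9 ÷ (636/947) = 2841/212.
1.7⁴ = 8.3521 falls short of 2841/212 but 1.7⁵ = 1419857/100000 reaches it, so n = 5.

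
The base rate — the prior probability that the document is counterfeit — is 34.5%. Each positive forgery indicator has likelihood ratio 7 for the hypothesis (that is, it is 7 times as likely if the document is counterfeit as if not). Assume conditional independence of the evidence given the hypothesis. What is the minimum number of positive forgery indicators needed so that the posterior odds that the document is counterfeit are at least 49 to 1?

Prior odds = 0.345/0.655 = 69/131.
Likelihood ratio per positive forgery indicator = 7.
Target odds = 49.
Require 7ⁿ ≥ 49 ÷ (69/131) = 6419/69.
7² = 49 falls short of 6419/69 but 7³ = 343 reaches it, so n = 3.

3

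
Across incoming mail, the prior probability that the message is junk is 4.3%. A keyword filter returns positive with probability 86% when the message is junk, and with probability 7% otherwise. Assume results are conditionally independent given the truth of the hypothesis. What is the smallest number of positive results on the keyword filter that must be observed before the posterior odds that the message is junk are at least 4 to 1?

Prior odds: 0.043 ÷ 0.957 = 43/957.
Likelihood ratio of a positive result = 0.86/0.07 = 86/7.
Target odds = 4.
Require (86/7)ⁿ ≥ 4 ÷ (43/957) = 3828/43.
(86/7)¹ = 86/7 falls short of 3828/43 but (86/7)² = 7396/49 reaches it, so n = 2.

2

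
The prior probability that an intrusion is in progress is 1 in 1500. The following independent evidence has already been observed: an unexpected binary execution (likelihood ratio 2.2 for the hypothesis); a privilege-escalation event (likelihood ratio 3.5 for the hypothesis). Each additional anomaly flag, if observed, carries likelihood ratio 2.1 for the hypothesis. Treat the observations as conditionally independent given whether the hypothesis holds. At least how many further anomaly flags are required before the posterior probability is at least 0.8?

Prior odds = (1/1500)/(1499/1500) = 1/1499.
Combined Bayes factor of the evidence already in hand = 2.2 × 3.5 = 7.7.
Odds after that evidence = (1/1499) × 7.7 = 77/14990.
Target odds = 0.8/0.2 = 4.
Need 2.1ⁿ ≥ 4 ÷ (77/14990) = 59960/77.
2.1⁸ ≈378.229 falls short of 59960/77 but 2.1⁹ ≈794.28 reaches it, so n = 9.

9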